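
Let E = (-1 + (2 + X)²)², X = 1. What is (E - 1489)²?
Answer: 2030625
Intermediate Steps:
E = 64 (E = (-1 + (2 + 1)²)² = (-1 + 3²)² = (-1 + 9)² = 8² = 64)
(E - 1489)² = (64 - 1489)² = (-1425)² = 2030625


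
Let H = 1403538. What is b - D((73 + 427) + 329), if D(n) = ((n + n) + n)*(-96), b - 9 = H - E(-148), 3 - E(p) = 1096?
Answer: 1643392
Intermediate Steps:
E(p) = -1093 (E(p) = 3 - 1*1096 = 3 - 1096 = -1093)
b = 1404640 (b = 9 + (1403538 - 1*(-1093)) = 9 + (1403538 + 1093) = 9 + 1404631 = 1404640)
D(n) = -288*n (D(n) = (2*n + n)*(-96) = (3*n)*(-96) = -288*n)
b - D((73 + 427) + 329) = 1404640 - (-288)*((73 + 427) + 329) = 1404640 - (-288)*(500 + 329) = 1404640 - (-288)*829 = 1404640 - 1*(-238752) = 1404640 + 238752 = 1643392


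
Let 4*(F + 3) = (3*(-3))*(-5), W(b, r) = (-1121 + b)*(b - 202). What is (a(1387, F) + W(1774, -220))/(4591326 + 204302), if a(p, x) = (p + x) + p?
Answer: 4117193/19182512 ≈ 0.21463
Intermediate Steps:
W(b, r) = (-1121 + b)*(-202 + b)
F = 33/4 (F = -3 + ((3*(-3))*(-5))/4 = -3 + (-9*(-5))/4 = -3 + (¼)*45 = -3 + 45/4 = 33/4 ≈ 8.2500)
a(p, x) = x + 2*p
(a(1387, F) + W(1774, -220))/(4591326 + 204302) = ((33/4 + 2*1387) + (226442 + 1774² - 1323*1774))/(4591326 + 204302) = ((33/4 + 2774) + (226442 + 3147076 - 2347002))/4795628 = (11129/4 + 1026516)*(1/4795628) = (4117193/4)*(1/4795628) = 4117193/19182512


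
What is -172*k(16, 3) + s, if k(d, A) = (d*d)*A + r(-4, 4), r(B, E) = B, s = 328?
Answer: -131080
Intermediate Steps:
k(d, A) = -4 + A*d² (k(d, A) = (d*d)*A - 4 = d²*A - 4 = A*d² - 4 = -4 + A*d²)
-172*k(16, 3) + s = -172*(-4 + 3*16²) + 328 = -172*(-4 + 3*256) + 328 = -172*(-4 + 768) + 328 = -172*764 + 328 = -131408 + 328 = -131080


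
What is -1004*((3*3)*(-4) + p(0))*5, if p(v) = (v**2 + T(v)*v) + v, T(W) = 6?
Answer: 180720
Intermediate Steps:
p(v) = v**2 + 7*v (p(v) = (v**2 + 6*v) + v = v**2 + 7*v)
-1004*((3*3)*(-4) + p(0))*5 = -1004*((3*3)*(-4) + 0*(7 + 0))*5 = -1004*(9*(-4) + 0*7)*5 = -1004*(-36 + 0)*5 = -(-36144)*5 = -1004*(-180) = 180720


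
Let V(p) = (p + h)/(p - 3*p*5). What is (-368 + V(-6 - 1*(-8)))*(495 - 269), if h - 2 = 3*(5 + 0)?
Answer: -1166499/14 ≈ -83321.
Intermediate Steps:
h = 17 (h = 2 + 3*(5 + 0) = 2 + 3*5 = 2 + 15 = 17)
V(p) = -(17 + p)/(14*p) (V(p) = (p + 17)/(p - 3*p*5) = (17 + p)/(p - 15*p) = (17 + p)/((-14*p)) = (17 + p)*(-1/(14*p)) = -(17 + p)/(14*p))
(-368 + V(-6 - 1*(-8)))*(495 - 269) = (-368 + (-17 - (-6 - 1*(-8)))/(14*(-6 - 1*(-8))))*(495 - 269) = (-368 + (-17 - (-6 + 8))/(14*(-6 + 8)))*226 = (-368 + (1/14)*(-17 - 1*2)/2)*226 = (-368 + (1/14)*(½)*(-17 - 2))*226 = (-368 + (1/14)*(½)*(-19))*226 = (-368 - 19/28)*226 = -10323/28*226 = -1166499/14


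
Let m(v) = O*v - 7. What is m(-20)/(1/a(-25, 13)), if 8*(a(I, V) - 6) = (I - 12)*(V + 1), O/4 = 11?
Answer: 208445/4 ≈ 52111.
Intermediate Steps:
O = 44 (O = 4*11 = 44)
a(I, V) = 6 + (1 + V)*(-12 + I)/8 (a(I, V) = 6 + ((I - 12)*(V + 1))/8 = 6 + ((-12 + I)*(1 + V))/8 = 6 + ((1 + V)*(-12 + I))/8 = 6 + (1 + V)*(-12 + I)/8)
m(v) = -7 + 44*v (m(v) = 44*v - 7 = -7 + 44*v)
m(-20)/(1/a(-25, 13)) = (-7 + 44*(-20))/(1/(9/2 - 3/2*13 + (1/8)*(-25) + (1/8)*(-25)*13)) = (-7 - 880)/(1/(9/2 - 39/2 - 25/8 - 325/8)) = -887/(1/(-235/4)) = -887/(-4/235) = -887*(-235/4) = 208445/4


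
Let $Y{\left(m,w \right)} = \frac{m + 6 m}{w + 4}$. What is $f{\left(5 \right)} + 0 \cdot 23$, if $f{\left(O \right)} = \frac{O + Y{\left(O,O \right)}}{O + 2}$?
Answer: $\frac{80}{63} \approx 1.2698$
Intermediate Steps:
$Y{\left(m,w \right)} = \frac{7 m}{4 + w}$
$f{\left(O \right)} = \frac{O + \frac{7 O}{4 + O}}{2 + O}$ ($f{\left(O \right)} = \frac{O + \frac{7 O}{4 + O}}{O + 2} = \frac{O + \frac{7 O}{4 + O}}{2 + O}$)
$f{\left(5 \right)} + 0 \cdot 23 = \frac{5 \left(11 + 5\right)}{\left(2 + 5\right) \left(4 + 5\right)} + 0 \cdot 23 = 5 \cdot \frac{1}{7} \cdot \frac{1}{9} \cdot 16 + 0 = \frac{80}{63} + 0 = \frac{80}{63}$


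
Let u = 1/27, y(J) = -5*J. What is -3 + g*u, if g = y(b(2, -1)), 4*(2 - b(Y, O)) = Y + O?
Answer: -359/108 ≈ -3.3241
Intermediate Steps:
b(Y, O) = 2 - O/4 - Y/4 (b(Y, O) = 2 - (Y + O)/4 = 2 - (O + Y)/4 = 2 + (-O/4 - Y/4) = 2 - O/4 - Y/4)
u = 1/27 ≈ 0.037037
g = -35/4 (g = -5*(2 - ¼*(-1) - ¼*2) = -5*(2 + ¼ - ½) = -5*7/4 = -35/4 ≈ -8.7500)
-3 + g*u = -3 - 35/4*1/27 = -3 - 35/108 = -359/108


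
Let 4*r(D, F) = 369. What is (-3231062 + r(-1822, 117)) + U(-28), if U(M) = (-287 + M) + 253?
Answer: -12924127/4 ≈ -3.2310e+6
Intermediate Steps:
U(M) = -34 + M
r(D, F) = 369/4 (r(D, F) = (1/4)*369 = 369/4)
(-3231062 + r(-1822, 117)) + U(-28) = (-3231062 + 369/4) + (-34 - 28) = -12923879/4 - 62 = -12924127/4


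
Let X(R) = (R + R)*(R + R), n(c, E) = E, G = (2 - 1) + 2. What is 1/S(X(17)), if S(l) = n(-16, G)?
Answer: 1/3 ≈ 0.33333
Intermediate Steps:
G = 3 (G = 1 + 2 = 3)
X(R) = 4*R**2 (X(R) = (2*R)*(2*R) = 4*R**2)
S(l) = 3
1/S(X(17)) = 1/3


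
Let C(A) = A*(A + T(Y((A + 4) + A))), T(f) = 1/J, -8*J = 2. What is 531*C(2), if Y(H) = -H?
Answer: -2124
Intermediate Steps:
J = -¼ (J = -⅛*2 = -¼ ≈ -0.25000)
T(f) = -4 (T(f) = 1/(-¼) = -4)
C(A) = A*(-4 + A) (C(A) = A*(A - 4) = A*(-4 + A))
531*C(2) = 531*(2*(-4 + 2)) = 531*(2*(-2)) = 531*(-4) = -2124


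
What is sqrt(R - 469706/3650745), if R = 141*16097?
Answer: sqrt(617349286037043795)/521535 ≈ 1506.5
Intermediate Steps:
R = 2269677
sqrt(R - 469706/3650745) = sqrt(2269677 - 469706/3650745) = sqrt(8286011489659/3650745) = sqrt(617349286037043795)/521535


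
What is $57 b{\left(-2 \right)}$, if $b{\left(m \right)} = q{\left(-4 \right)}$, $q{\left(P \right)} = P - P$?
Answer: $0$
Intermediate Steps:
$q{\left(P \right)} = 0$
$b{\left(m \right)} = 0$
$57 b{\left(-2 \right)} = 57 \cdot 0 = 0$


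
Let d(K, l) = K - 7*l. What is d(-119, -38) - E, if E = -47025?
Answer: 47172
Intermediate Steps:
d(K, l) = K - 7*l
d(-119, -38) - E = (-119 - 7*(-38)) - 1*(-47025) = (-119 + 266) + 47025 = 147 + 47025 = 47172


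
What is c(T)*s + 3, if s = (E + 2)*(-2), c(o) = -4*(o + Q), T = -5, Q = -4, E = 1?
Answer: -213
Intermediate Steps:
c(o) = 16 - 4*o (c(o) = -4*(o - 4) = -4*(-4 + o) = 16 - 4*o)
s = -6 (s = (1 + 2)*(-2) = 3*(-2) = -6)
c(T)*s + 3 = (16 - 4*(-5))*(-6) + 3 = (16 + 20)*(-6) + 3 = 36*(-6) + 3 = -216 + 3 = -213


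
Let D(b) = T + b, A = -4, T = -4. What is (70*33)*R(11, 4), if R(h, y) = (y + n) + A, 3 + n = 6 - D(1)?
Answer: 13860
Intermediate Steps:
D(b) = -4 + b
n = 6 (n = -3 + (6 - (-4 + 1)) = -3 + (6 - 1*(-3)) = -3 + (6 + 3) = -3 + 9 = 6)
R(h, y) = 2 + y (R(h, y) = (y + 6) - 4 = (6 + y) - 4 = 2 + y)
(70*33)*R(11, 4) = (70*33)*(2 + 4) = 2310*6 = 13860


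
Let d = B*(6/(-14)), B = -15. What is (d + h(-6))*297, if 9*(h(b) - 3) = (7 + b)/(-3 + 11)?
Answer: 157047/56 ≈ 2804.4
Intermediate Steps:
d = 45/7 (d = -90/(-14) = -90*(-1)/14 = -15*(-3/7) = 45/7 ≈ 6.4286)
h(b) = 223/72 + b/72 (h(b) = 3 + ((7 + b)/(-3 + 11))/9 = 3 + ((7 + b)/8)/9 = 3 + ((7 + b)*(⅛))/9 = 3 + (7/8 + b/8)/9 = 3 + (7/72 + b/72) = 223/72 + b/72)
(d + h(-6))*297 = (45/7 + (223/72 + (1/72)*(-6)))*297 = (45/7 + (223/72 - 1/12))*297 = (45/7 + 217/72)*297 = (4759/504)*297 = 157047/56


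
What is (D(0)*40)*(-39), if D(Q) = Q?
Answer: 0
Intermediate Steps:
(D(0)*40)*(-39) = (0*40)*(-39) = 0*(-39) = 0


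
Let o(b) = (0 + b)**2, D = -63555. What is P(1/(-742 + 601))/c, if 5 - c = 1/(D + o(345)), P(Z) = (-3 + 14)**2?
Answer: 6711870/277349 ≈ 24.200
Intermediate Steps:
o(b) = b**2
P(Z) = 121 (P(Z) = 11**2 = 121)
c = 277349/55470 (c = 5 - 1/(-63555 + 345**2) = 5 - 1/(-63555 + 119025) = 5 - 1/55470 = 277349/55470 ≈ 5.0000)
P(1/(-742 + 601))/c = 121/(277349/55470) = 121*(55470/277349) = 6711870/277349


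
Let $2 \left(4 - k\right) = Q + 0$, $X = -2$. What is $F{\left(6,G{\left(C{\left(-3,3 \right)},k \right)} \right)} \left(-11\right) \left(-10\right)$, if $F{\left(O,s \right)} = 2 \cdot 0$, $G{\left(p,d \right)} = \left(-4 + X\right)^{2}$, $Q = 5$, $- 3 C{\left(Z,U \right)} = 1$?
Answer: $0$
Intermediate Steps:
$C{\left(Z,U \right)} = - \frac{1}{3}$ ($C{\left(Z,U \right)} = \left(- \frac{1}{3}\right) 1 = - \frac{1}{3}$)
$k = \frac{3}{2}$ ($k = 4 - \frac{5 + 0}{2} = 4 - \frac{5}{2} = \frac{3}{2} \approx 1.5$)
$G{\left(p,d \right)} = 36$ ($G{\left(p,d \right)} = \left(-4 - 2\right)^{2} = \left(-6\right)^{2} = 36$)
$F{\left(O,s \right)} = 0$
$F{\left(6,G{\left(C{\left(-3,3 \right)},k \right)} \right)} \left(-11\right) \left(-10\right) = 0 \left(-11\right) \left(-10\right) = 0 \left(-10\right) = 0$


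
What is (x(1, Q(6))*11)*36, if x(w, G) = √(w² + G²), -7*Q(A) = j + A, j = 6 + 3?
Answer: 396*√274/7 ≈ 936.42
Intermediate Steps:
j = 9
Q(A) = -9/7 - A/7 (Q(A) = -(9 + A)/7 = -9/7 - A/7)
x(w, G) = √(G² + w²)
(x(1, Q(6))*11)*36 = (√((-9/7 - ⅐*6)² + 1²)*11)*36 = (√((-9/7 - 6/7)² + 1)*11)*36 = (√((-15/7)² + 1)*11)*36 = (√(225/49 + 1)*11)*36 = (√(274/49)*11)*36 = ((√274/7)*11)*36 = (11*√274/7)*36 = 396*√274/7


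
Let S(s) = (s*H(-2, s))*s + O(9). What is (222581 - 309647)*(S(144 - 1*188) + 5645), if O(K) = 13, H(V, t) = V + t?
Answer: 7261130268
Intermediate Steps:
S(s) = 13 + s²*(-2 + s) (S(s) = (s*(-2 + s))*s + 13 = s²*(-2 + s) + 13 = 13 + s²*(-2 + s))
(222581 - 309647)*(S(144 - 1*188) + 5645) = (222581 - 309647)*((13 + (144 - 1*188)²*(-2 + (144 - 1*188))) + 5645) = -87066*((13 + (144 - 188)²*(-2 + (144 - 188))) + 5645) = -87066*((13 + (-44)²*(-2 - 44)) + 5645) = -87066*((13 + 1936*(-46)) + 5645) = -87066*((13 - 89056) + 5645) = -87066*(-89043 + 5645) = -87066*(-83398) = 7261130268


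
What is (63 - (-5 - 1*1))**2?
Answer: 4761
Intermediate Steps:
(63 - (-5 - 1*1))**2 = (63 - (-5 - 1))**2 = (63 - 1*(-6))**2 = (63 + 6)**2 = 69**2 = 4761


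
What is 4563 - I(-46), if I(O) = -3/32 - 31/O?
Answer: 3357941/736 ≈ 4562.4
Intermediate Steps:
I(O) = -3/32 - 31/O (I(O) = -3*1/32 - 31/O = -3/32 - 31/O)
4563 - I(-46) = 4563 - (-3/32 - 31/(-46)) = 4563 - (-3/32 - 31*(-1/46)) = 4563 - (-3/32 + 31/46) = 4563 - 1*427/736 = 4563 - 427/736 = 3357941/736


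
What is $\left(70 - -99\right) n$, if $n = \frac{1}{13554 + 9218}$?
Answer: $\frac{169}{22772} \approx 0.0074214$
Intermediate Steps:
$n = \frac{1}{22772} \approx 4.3914 \cdot 10^{-5}$
$\left(70 - -99\right) n = \left(70 - -99\right) \frac{1}{22772} = \left(70 + 99\right) \frac{1}{22772} = 169 \cdot \frac{1}{22772} = \frac{169}{22772}$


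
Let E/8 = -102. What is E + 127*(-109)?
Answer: -14659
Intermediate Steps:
E = -816 (E = 8*(-102) = -816)
E + 127*(-109) = -816 + 127*(-109) = -816 - 13843 = -14659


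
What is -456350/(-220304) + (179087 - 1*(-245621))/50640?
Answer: 3646076101/348631080 ≈ 10.458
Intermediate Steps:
-456350/(-220304) + (179087 - 1*(-245621))/50640 = -456350*(-1/220304) + (179087 + 245621)*(1/50640) = 228175/110152 + 424708*(1/50640) = 228175/110152 + 106177/12660 = 3646076101/348631080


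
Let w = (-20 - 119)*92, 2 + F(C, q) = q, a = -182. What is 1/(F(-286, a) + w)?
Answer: -1/12972 ≈ -7.7089e-5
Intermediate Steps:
F(C, q) = -2 + q
w = -12788 (w = -139*92 = -12788)
1/(F(-286, a) + w) = 1/((-2 - 182) - 12788) = 1/(-184 - 12788) = 1/(-12972) = -1/12972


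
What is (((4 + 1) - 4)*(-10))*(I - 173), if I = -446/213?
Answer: 372950/213 ≈ 1750.9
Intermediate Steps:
I = -446/213 (I = -446*1/213 = -446/213 ≈ -2.0939)
(((4 + 1) - 4)*(-10))*(I - 173) = (((4 + 1) - 4)*(-10))*(-446/213 - 173) = ((5 - 4)*(-10))*(-37295/213) = (1*(-10))*(-37295/213) = -10*(-37295/213) = 372950/213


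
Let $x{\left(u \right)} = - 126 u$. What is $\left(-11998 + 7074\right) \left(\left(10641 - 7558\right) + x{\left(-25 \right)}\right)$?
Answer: $-30691292$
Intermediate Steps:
$\left(-11998 + 7074\right) \left(\left(10641 - 7558\right) + x{\left(-25 \right)}\right) = \left(-11998 + 7074\right) \left(\left(10641 - 7558\right) - -3150\right) = - 4924 \left(3083 + 3150\right) = \left(-4924\right) 6233 = -30691292$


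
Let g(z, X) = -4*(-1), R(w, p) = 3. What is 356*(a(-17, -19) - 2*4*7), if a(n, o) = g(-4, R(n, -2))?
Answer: -18512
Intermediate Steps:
g(z, X) = 4
a(n, o) = 4
356*(a(-17, -19) - 2*4*7) = 356*(4 - 2*4*7) = 356*(4 - 8*7) = 356*(4 - 56) = 356*(-52) = -18512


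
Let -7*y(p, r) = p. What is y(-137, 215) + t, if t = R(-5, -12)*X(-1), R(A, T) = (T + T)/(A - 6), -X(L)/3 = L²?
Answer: 1003/77 ≈ 13.026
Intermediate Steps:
X(L) = -3*L²
y(p, r) = -p/7
R(A, T) = 2*T/(-6 + A) (R(A, T) = (2*T)/(-6 + A) = 2*T/(-6 + A))
t = -72/11 (t = (2*(-12)/(-6 - 5))*(-3*(-1)²) = (2*(-12)/(-11))*(-3*1) = (2*(-12)*(-1/11))*(-3) = (24/11)*(-3) = -72/11 ≈ -6.5455)
y(-137, 215) + t = -⅐*(-137) - 72/11 = 137/7 - 72/11 = 1003/77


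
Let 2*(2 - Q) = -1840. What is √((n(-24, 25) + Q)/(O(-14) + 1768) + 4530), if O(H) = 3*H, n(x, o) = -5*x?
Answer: √3374253193/863 ≈ 67.310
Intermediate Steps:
Q = 922 (Q = 2 - ½*(-1840) = 2 + 920 = 922)
√((n(-24, 25) + Q)/(O(-14) + 1768) + 4530) = √((-5*(-24) + 922)/(3*(-14) + 1768) + 4530) = √((120 + 922)/(-42 + 1768) + 4530) = √(1042/1726 + 4530) = √(1042*(1/1726) + 4530) = √(521/863 + 4530) = √(3909911/863) = √3374253193/863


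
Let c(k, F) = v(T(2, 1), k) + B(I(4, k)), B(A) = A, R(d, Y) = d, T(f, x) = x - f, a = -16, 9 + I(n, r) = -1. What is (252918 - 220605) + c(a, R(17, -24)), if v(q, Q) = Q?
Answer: 32287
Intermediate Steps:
I(n, r) = -10 (I(n, r) = -9 - 1 = -10)
c(k, F) = -10 + k (c(k, F) = k - 10 = -10 + k)
(252918 - 220605) + c(a, R(17, -24)) = (252918 - 220605) + (-10 - 16) = 32313 - 26 = 32287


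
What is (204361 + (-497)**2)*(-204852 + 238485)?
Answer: 15180927210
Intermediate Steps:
(204361 + (-497)**2)*(-204852 + 238485) = (204361 + 247009)*33633 = 451370*33633 = 15180927210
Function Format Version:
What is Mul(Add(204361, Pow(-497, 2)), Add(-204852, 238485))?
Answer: 15180927210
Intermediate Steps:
Mul(Add(204361, Pow(-497, 2)), Add(-204852, 238485)) = Mul(Add(204361, 247009), 33633) = Mul(451370, 33633) = 15180927210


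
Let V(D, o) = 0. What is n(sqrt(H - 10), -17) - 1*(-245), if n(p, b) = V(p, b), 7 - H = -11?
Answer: 245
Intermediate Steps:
H = 18 (H = 7 - 1*(-11) = 7 + 11 = 18)
n(p, b) = 0
n(sqrt(H - 10), -17) - 1*(-245) = 0 - 1*(-245) = 0 + 245 = 245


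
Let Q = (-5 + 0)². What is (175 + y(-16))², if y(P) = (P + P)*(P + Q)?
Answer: 12769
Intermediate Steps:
Q = 25 (Q = (-5)² = 25)
y(P) = 2*P*(25 + P) (y(P) = (P + P)*(P + 25) = (2*P)*(25 + P) = 2*P*(25 + P))
(175 + y(-16))² = (175 + 2*(-16)*(25 - 16))² = (175 + 2*(-16)*9)² = (175 - 288)² = (-113)² = 12769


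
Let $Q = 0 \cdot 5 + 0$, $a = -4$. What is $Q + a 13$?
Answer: $-52$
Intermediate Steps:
$Q = 0$ ($Q = 0 + 0 = 0$)
$Q + a 13 = 0 - 52 = -52$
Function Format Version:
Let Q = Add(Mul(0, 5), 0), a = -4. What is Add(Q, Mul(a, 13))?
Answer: -52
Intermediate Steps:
Q = 0 (Q = Add(0, 0) = 0)
Add(Q, Mul(a, 13)) = Add(0, Mul(-4, 13)) = Add(0, -52) = -52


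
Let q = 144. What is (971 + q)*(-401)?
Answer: -447115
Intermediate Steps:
(971 + q)*(-401) = (971 + 144)*(-401) = 1115*(-401) = -447115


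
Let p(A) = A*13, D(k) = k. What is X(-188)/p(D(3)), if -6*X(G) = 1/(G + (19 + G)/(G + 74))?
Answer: 19/829257 ≈ 2.2912e-5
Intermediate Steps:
X(G) = -1/(6*(G + (19 + G)/(74 + G))) (X(G) = -1/(6*(G + (19 + G)/(G + 74))) = -1/(6*(G + (19 + G)/(74 + G))))
p(A) = 13*A
X(-188)/p(D(3)) = ((-74 - 1*(-188))/(6*(19 + (-188)**2 + 75*(-188))))/((13*3)) = ((-74 + 188)/(6*(19 + 35344 - 14100)))/39 = ((1/6)*114/21263)*(1/39) = ((1/6)*(1/21263)*114)*(1/39) = (19/21263)*(1/39) = 19/829257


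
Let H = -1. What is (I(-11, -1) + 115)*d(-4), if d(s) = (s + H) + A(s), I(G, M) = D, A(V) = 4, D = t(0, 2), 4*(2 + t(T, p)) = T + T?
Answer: -113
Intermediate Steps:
t(T, p) = -2 + T/2 (t(T, p) = -2 + (T + T)/4 = -2 + (2*T)/4 = -2 + T/2)
D = -2 (D = -2 + (1/2)*0 = -2 + 0 = -2)
I(G, M) = -2
d(s) = 3 + s (d(s) = (s - 1) + 4 = (-1 + s) + 4 = 3 + s)
(I(-11, -1) + 115)*d(-4) = (-2 + 115)*(3 - 4) = 113*(-1) = -113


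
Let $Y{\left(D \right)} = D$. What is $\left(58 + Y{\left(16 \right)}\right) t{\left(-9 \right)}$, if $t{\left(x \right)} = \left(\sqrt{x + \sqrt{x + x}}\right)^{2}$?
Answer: $-666 + 222 i \sqrt{2} \approx -666.0 + 313.96 i$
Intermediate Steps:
$t{\left(x \right)} = x + \sqrt{2} \sqrt{x}$ ($t{\left(x \right)} = \left(\sqrt{x + \sqrt{2 x}}\right)^{2} = \left(\sqrt{x + \sqrt{2} \sqrt{x}}\right)^{2} = x + \sqrt{2} \sqrt{x}$)
$\left(58 + Y{\left(16 \right)}\right) t{\left(-9 \right)} = \left(58 + 16\right) \left(-9 + \sqrt{2} \sqrt{-9}\right) = 74 \left(-9 + \sqrt{2} \cdot 3 i\right) = 74 \left(-9 + 3 i \sqrt{2}\right) = -666 + 222 i \sqrt{2}$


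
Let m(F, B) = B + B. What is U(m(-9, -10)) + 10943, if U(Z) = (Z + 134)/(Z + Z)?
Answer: 218803/20 ≈ 10940.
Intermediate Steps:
m(F, B) = 2*B
U(Z) = (134 + Z)/(2*Z) (U(Z) = (134 + Z)/((2*Z)) = (134 + Z)*(1/(2*Z)) = (134 + Z)/(2*Z))
U(m(-9, -10)) + 10943 = (134 + 2*(-10))/(2*((2*(-10)))) + 10943 = (½)*(134 - 20)/(-20) + 10943 = (½)*(-1/20)*114 + 10943 = -57/20 + 10943 = 218803/20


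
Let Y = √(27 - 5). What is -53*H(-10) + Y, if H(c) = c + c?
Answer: 1060 + √22 ≈ 1064.7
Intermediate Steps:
Y = √22 ≈ 4.6904
H(c) = 2*c
-53*H(-10) + Y = -106*(-10) + √22 = -53*(-20) + √22 = 1060 + √22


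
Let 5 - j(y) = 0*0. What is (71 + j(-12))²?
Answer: 5776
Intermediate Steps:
j(y) = 5 (j(y) = 5 - 0*0 = 5 - 1*0 = 5 + 0 = 5)
(71 + j(-12))² = (71 + 5)² = 76² = 5776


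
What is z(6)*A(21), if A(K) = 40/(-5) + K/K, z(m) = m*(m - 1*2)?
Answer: -168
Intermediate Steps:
z(m) = m*(-2 + m) (z(m) = m*(m - 2) = m*(-2 + m))
A(K) = -7 (A(K) = 40*(-1/5) + 1 = -8 + 1 = -7)
z(6)*A(21) = (6*(-2 + 6))*(-7) = (6*4)*(-7) = 24*(-7) = -168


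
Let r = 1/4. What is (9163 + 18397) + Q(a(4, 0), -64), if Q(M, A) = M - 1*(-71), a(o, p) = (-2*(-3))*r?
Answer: 55265/2 ≈ 27633.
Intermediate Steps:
r = ¼ ≈ 0.25000
a(o, p) = 3/2 (a(o, p) = -2*(-3)*(¼) = 6*(¼) = 3/2)
Q(M, A) = 71 + M (Q(M, A) = M + 71 = 71 + M)
(9163 + 18397) + Q(a(4, 0), -64) = (9163 + 18397) + (71 + 3/2) = 27560 + 145/2 = 55265/2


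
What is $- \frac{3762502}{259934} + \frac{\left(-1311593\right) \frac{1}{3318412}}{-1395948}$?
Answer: $- \frac{8714576392912887145}{602050110385258992} \approx -14.475$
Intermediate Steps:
$- \frac{3762502}{259934} + \frac{\left(-1311593\right) \frac{1}{3318412}}{-1395948} = \left(-3762502\right) \frac{1}{259934} + \left(-1311593\right) \frac{1}{3318412} \left(- \frac{1}{1395948}\right) = - \frac{1881251}{129967} - - \frac{1311593}{4632330594576} = - \frac{1881251}{129967} + \frac{1311593}{4632330594576} = - \frac{8714576392912887145}{602050110385258992}$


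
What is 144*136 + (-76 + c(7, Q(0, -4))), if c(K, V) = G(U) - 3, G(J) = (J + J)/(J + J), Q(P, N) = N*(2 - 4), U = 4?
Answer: 19506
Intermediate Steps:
Q(P, N) = -2*N (Q(P, N) = N*(-2) = -2*N)
G(J) = 1 (G(J) = (2*J)/((2*J)) = (2*J)*(1/(2*J)) = 1)
c(K, V) = -2 (c(K, V) = 1 - 3 = -2)
144*136 + (-76 + c(7, Q(0, -4))) = 144*136 + (-76 - 2) = 19584 - 78 = 19506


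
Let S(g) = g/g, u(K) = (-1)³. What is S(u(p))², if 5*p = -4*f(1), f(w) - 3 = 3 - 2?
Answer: 1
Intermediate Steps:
f(w) = 4 (f(w) = 3 + (3 - 2) = 3 + 1 = 4)
p = -16/5 (p = (-4*4)/5 = (⅕)*(-16) = -16/5 ≈ -3.2000)
u(K) = -1
S(g) = 1
S(u(p))² = 1² = 1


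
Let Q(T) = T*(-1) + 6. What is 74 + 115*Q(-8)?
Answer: 1684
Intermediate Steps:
Q(T) = 6 - T (Q(T) = -T + 6 = 6 - T)
74 + 115*Q(-8) = 74 + 115*(6 - 1*(-8)) = 74 + 115*(6 + 8) = 74 + 115*14 = 74 + 1610 = 1684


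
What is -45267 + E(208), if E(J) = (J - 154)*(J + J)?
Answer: -22803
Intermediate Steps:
E(J) = 2*J*(-154 + J) (E(J) = (-154 + J)*(2*J) = 2*J*(-154 + J))
-45267 + E(208) = -45267 + 2*208*(-154 + 208) = -45267 + 2*208*54 = -45267 + 22464 = -22803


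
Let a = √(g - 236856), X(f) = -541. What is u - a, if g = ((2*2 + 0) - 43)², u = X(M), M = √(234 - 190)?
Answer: -541 - I*√235335 ≈ -541.0 - 485.11*I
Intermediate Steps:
M = 2*√11 (M = √44 = 2*√11 ≈ 6.6332)
u = -541
g = 1521 (g = ((4 + 0) - 43)² = (4 - 43)² = (-39)² = 1521)
a = I*√235335 (a = √(1521 - 236856) = √(-235335) = I*√235335 ≈ 485.11*I)
u - a = -541 - I*√235335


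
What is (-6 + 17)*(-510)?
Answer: -5610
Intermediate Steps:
(-6 + 17)*(-510) = 11*(-510) = -5610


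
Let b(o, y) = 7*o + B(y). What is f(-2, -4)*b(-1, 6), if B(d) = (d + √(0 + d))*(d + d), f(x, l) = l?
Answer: -260 - 48*√6 ≈ -377.58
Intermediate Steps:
B(d) = 2*d*(d + √d) (B(d) = (d + √d)*(2*d) = 2*d*(d + √d))
b(o, y) = 2*y² + 2*y^(3/2) + 7*o (b(o, y) = 7*o + (2*y² + 2*y^(3/2)) = 2*y² + 2*y^(3/2) + 7*o)
f(-2, -4)*b(-1, 6) = -4*(2*6² + 2*6^(3/2) + 7*(-1)) = -4*(2*36 + 2*(6*√6) - 7) = -4*(72 + 12*√6 - 7) = -4*(65 + 12*√6) = -260 - 48*√6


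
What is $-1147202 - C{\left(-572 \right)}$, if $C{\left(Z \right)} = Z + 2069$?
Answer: $-1148699$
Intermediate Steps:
$C{\left(Z \right)} = 2069 + Z$
$-1147202 - C{\left(-572 \right)} = -1147202 - \left(2069 - 572\right) = -1147202 - 1497 = -1148699$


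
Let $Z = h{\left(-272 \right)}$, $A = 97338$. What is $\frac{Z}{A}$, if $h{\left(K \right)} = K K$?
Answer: $\frac{36992}{48669} \approx 0.76007$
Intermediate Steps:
$h{\left(K \right)} = K^{2}$
$Z = 73984$ ($Z = \left(-272\right)^{2} = 73984$)
$\frac{Z}{A} = \frac{73984}{97338} = 73984 \cdot \frac{1}{97338} = \frac{36992}{48669}$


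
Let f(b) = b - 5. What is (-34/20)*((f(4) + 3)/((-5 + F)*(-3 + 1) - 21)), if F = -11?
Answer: -17/55 ≈ -0.30909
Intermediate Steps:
f(b) = -5 + b
(-34/20)*((f(4) + 3)/((-5 + F)*(-3 + 1) - 21)) = (-34/20)*(((-5 + 4) + 3)/((-5 - 11)*(-3 + 1) - 21)) = ((1/20)*(-34))*((-1 + 3)/(-16*(-2) - 21)) = -17/(5*(32 - 21)) = -17/(5*11) = -17/10*2/11 = -17/55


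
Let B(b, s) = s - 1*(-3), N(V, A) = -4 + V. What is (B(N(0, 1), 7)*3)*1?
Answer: 30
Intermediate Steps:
B(b, s) = 3 + s (B(b, s) = s + 3 = 3 + s)
(B(N(0, 1), 7)*3)*1 = ((3 + 7)*3)*1 = (10*3)*1 = 30*1 = 30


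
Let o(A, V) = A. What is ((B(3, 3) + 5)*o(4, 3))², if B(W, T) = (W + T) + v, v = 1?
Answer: 2304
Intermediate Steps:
B(W, T) = 1 + T + W (B(W, T) = (W + T) + 1 = (T + W) + 1 = 1 + T + W)
((B(3, 3) + 5)*o(4, 3))² = (((1 + 3 + 3) + 5)*4)² = ((7 + 5)*4)² = (12*4)² = 48² = 2304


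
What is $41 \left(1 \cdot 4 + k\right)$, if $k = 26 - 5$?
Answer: $1025$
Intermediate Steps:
$k = 21$ ($k = 26 - 5 = 21$)
$41 \left(1 \cdot 4 + k\right) = 41 \left(1 \cdot 4 + 21\right) = 41 \left(4 + 21\right) = 41 \cdot 25 = 1025$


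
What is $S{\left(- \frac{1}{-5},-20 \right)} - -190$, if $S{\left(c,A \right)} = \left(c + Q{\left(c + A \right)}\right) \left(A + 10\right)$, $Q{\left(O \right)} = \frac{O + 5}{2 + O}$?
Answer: $\frac{15992}{89} \approx 179.69$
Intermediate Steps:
$Q{\left(O \right)} = \frac{5 + O}{2 + O}$
$S{\left(c,A \right)} = \left(10 + A\right) \left(c + \frac{5 + A + c}{2 + A + c}\right)$ ($S{\left(c,A \right)} = \left(c + \frac{5 + \left(c + A\right)}{2 + \left(c + A\right)}\right) \left(A + 10\right) = \left(c + \frac{5 + \left(A + c\right)}{2 + \left(A + c\right)}\right) \left(10 + A\right) = \left(c + \frac{5 + A + c}{2 + A + c}\right) \left(10 + A\right) = \left(10 + A\right) \left(c + \frac{5 + A + c}{2 + A + c}\right)$)
$S{\left(- \frac{1}{-5},-20 \right)} - -190 = \frac{50 + 10 \left(-20\right) + 10 \left(- \frac{1}{-5}\right) - 20 \left(5 - 20 - \frac{1}{-5}\right) + - \frac{1}{-5} \left(10 - 20\right) \left(2 - 20 - \frac{1}{-5}\right)}{2 - 20 - \frac{1}{-5}} - -190 = \frac{50 - 200 + 10 \left(\left(-1\right) \left(- \frac{1}{5}\right)\right) - 20 \left(5 - 20 - - \frac{1}{5}\right) + \left(-1\right) \left(- \frac{1}{5}\right) \left(-10\right) \left(2 - 20 - - \frac{1}{5}\right)}{2 - 20 - - \frac{1}{5}} + 190 = \frac{50 - 200 + 10 \cdot \frac{1}{5} - 20 \left(5 - 20 + \frac{1}{5}\right) + \frac{1}{5} \left(-10\right) \left(2 - 20 + \frac{1}{5}\right)}{2 - 20 + \frac{1}{5}} + 190 = \frac{50 - 200 + 2 - -296 + \frac{1}{5} \left(-10\right) \left(- \frac{89}{5}\right)}{- \frac{89}{5}} + 190 = - \frac{5 \left(50 - 200 + 2 + 296 + \frac{178}{5}\right)}{89} + 190 = \left(- \frac{5}{89}\right) \frac{918}{5} + 190 = - \frac{918}{89} + 190 = \frac{15992}{89}$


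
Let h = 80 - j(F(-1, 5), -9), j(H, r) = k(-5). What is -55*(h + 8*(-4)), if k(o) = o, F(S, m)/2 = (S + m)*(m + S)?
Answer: -2915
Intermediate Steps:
F(S, m) = 2*(S + m)² (F(S, m) = 2*((S + m)*(m + S)) = 2*((S + m)*(S + m)) = 2*(S + m)²)
j(H, r) = -5
h = 85 (h = 80 - 1*(-5) = 80 + 5 = 85)
-55*(h + 8*(-4)) = -55*(85 + 8*(-4)) = -55*(85 - 32) = -55*53 = -2915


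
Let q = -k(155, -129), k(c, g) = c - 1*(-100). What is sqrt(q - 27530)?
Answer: I*sqrt(27785) ≈ 166.69*I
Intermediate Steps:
k(c, g) = 100 + c (k(c, g) = c + 100 = 100 + c)
q = -255 (q = -(100 + 155) = -1*255 = -255)
sqrt(q - 27530) = sqrt(-255 - 27530) = sqrt(-27785) = I*sqrt(27785)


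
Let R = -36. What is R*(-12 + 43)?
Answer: -1116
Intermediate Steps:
R*(-12 + 43) = -36*(-12 + 43) = -36*31 = -1116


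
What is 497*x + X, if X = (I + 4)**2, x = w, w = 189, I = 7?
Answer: 94054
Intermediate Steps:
x = 189
X = 121 (X = (7 + 4)**2 = 11**2 = 121)
497*x + X = 497*189 + 121 = 93933 + 121 = 94054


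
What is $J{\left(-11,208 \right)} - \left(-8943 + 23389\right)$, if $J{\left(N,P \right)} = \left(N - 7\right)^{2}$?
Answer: $-14122$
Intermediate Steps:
$J{\left(N,P \right)} = \left(-7 + N\right)^{2}$
$J{\left(-11,208 \right)} - \left(-8943 + 23389\right) = \left(-7 - 11\right)^{2} - \left(-8943 + 23389\right) = \left(-18\right)^{2} - 14446 = 324 - 14446 = -14122$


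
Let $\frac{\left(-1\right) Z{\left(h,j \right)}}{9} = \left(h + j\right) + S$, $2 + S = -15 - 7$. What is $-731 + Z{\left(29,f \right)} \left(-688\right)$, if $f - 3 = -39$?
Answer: $-192683$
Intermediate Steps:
$f = -36$ ($f = 3 - 39 = -36$)
$S = -24$ ($S = -2 - 22 = -24$)
$Z{\left(h,j \right)} = 216 - 9 h - 9 j$ ($Z{\left(h,j \right)} = - 9 \left(\left(h + j\right) - 24\right) = - 9 \left(-24 + h + j\right) = 216 - 9 h - 9 j$)
$-731 + Z{\left(29,f \right)} \left(-688\right) = -731 + \left(216 - 261 - -324\right) \left(-688\right) = -731 + \left(216 - 261 + 324\right) \left(-688\right) = -731 + 279 \left(-688\right) = -731 - 191952 = -192683$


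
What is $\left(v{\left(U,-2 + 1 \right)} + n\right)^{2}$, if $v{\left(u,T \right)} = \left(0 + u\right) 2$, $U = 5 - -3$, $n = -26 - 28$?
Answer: $1444$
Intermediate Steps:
$n = -54$ ($n = -26 - 28 = -54$)
$U = 8$ ($U = 5 + 3 = 8$)
$v{\left(u,T \right)} = 2 u$ ($v{\left(u,T \right)} = u 2 = 2 u$)
$\left(v{\left(U,-2 + 1 \right)} + n\right)^{2} = \left(2 \cdot 8 - 54\right)^{2} = \left(16 - 54\right)^{2} = \left(-38\right)^{2} = 1444$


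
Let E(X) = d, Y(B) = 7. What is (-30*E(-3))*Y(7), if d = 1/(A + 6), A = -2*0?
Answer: -35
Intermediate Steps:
A = 0
d = ⅙ (d = 1/(0 + 6) = 1/6 = ⅙ ≈ 0.16667)
E(X) = ⅙
(-30*E(-3))*Y(7) = -30*⅙*7 = -5*7 = -35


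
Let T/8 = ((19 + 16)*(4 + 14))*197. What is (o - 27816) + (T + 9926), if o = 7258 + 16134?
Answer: 998382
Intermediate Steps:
o = 23392
T = 992880 (T = 8*(((19 + 16)*(4 + 14))*197) = 8*((35*18)*197) = 8*(630*197) = 8*124110 = 992880)
(o - 27816) + (T + 9926) = (23392 - 27816) + (992880 + 9926) = -4424 + 1002806 = 998382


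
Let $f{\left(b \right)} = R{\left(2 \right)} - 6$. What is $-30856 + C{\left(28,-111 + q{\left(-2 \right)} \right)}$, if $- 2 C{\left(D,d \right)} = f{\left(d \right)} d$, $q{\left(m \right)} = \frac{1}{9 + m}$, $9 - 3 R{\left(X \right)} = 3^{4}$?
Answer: $- \frac{227632}{7} \approx -32519.0$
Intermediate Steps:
$R{\left(X \right)} = -24$ ($R{\left(X \right)} = 3 - \frac{3^{4}}{3} = 3 - 27 = -24$)
$f{\left(b \right)} = -30$ ($f{\left(b \right)} = -24 - 6 = -30$)
$C{\left(D,d \right)} = 15 d$ ($C{\left(D,d \right)} = - \frac{\left(-30\right) d}{2} = 15 d$)
$-30856 + C{\left(28,-111 + q{\left(-2 \right)} \right)} = -30856 + 15 \left(-111 + \frac{1}{9 - 2}\right) = -30856 + 15 \left(-111 + \frac{1}{7}\right) = -30856 + 15 \left(- \frac{776}{7}\right) = -30856 - \frac{11640}{7} = - \frac{227632}{7}$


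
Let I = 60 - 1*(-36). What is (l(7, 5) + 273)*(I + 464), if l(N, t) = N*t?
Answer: 172480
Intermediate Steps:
I = 96 (I = 60 + 36 = 96)
(l(7, 5) + 273)*(I + 464) = (7*5 + 273)*(96 + 464) = (35 + 273)*560 = 308*560 = 172480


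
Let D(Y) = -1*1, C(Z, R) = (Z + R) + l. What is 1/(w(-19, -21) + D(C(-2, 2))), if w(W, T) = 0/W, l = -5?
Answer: -1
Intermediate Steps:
w(W, T) = 0
C(Z, R) = -5 + R + Z (C(Z, R) = (Z + R) - 5 = (R + Z) - 5 = -5 + R + Z)
D(Y) = -1
1/(w(-19, -21) + D(C(-2, 2))) = 1/(0 - 1) = 1/(-1) = -1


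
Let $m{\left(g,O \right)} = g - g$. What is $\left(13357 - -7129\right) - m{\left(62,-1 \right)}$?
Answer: $20486$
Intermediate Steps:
$m{\left(g,O \right)} = 0$
$\left(13357 - -7129\right) - m{\left(62,-1 \right)} = \left(13357 - -7129\right) - 0 = \left(13357 + 7129\right) + 0 = 20486 + 0 = 20486$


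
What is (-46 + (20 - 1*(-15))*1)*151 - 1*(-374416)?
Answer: 372755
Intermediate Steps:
(-46 + (20 - 1*(-15))*1)*151 - 1*(-374416) = (-46 + (20 + 15)*1)*151 + 374416 = (-46 + 35*1)*151 + 374416 = (-46 + 35)*151 + 374416 = -11*151 + 374416 = -1661 + 374416 = 372755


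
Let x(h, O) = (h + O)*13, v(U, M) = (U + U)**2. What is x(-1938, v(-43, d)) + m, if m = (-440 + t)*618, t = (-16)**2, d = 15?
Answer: -42758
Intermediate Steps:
v(U, M) = 4*U**2 (v(U, M) = (2*U)**2 = 4*U**2)
t = 256
x(h, O) = 13*O + 13*h (x(h, O) = (O + h)*13 = 13*O + 13*h)
m = -113712 (m = (-440 + 256)*618 = -184*618 = -113712)
x(-1938, v(-43, d)) + m = (13*(4*(-43)**2) + 13*(-1938)) - 113712 = (13*(4*1849) - 25194) - 113712 = (13*7396 - 25194) - 113712 = (96148 - 25194) - 113712 = 70954 - 113712 = -42758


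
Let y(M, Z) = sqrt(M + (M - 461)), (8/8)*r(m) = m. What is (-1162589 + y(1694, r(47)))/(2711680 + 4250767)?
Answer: -1162589/6962447 + sqrt(2927)/6962447 ≈ -0.16697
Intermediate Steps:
r(m) = m
y(M, Z) = sqrt(-461 + 2*M) (y(M, Z) = sqrt(M + (-461 + M)) = sqrt(-461 + 2*M))
(-1162589 + y(1694, r(47)))/(2711680 + 4250767) = (-1162589 + sqrt(-461 + 2*1694))/(2711680 + 4250767) = (-1162589 + sqrt(-461 + 3388))/6962447 = (-1162589 + sqrt(2927))*(1/6962447) = -1162589/6962447 + sqrt(2927)/6962447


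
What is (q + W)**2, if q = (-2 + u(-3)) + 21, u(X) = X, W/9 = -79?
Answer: 483025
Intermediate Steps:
W = -711 (W = 9*(-79) = -711)
q = 16 (q = (-2 - 3) + 21 = -5 + 21 = 16)
(q + W)**2 = (16 - 711)**2 = (-695)**2 = 483025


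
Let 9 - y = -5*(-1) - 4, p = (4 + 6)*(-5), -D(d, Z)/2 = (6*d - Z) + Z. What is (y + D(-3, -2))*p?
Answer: -2200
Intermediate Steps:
D(d, Z) = -12*d (D(d, Z) = -2*((6*d - Z) + Z) = -2*((-Z + 6*d) + Z) = -12*d)
p = -50 (p = 10*(-5) = -50)
y = 8 (y = 9 - (-5*(-1) - 4) = 9 - (5 - 4) = 9 - 1*1 = 9 - 1 = 8)
(y + D(-3, -2))*p = (8 - 12*(-3))*(-50) = (8 + 36)*(-50) = 44*(-50) = -2200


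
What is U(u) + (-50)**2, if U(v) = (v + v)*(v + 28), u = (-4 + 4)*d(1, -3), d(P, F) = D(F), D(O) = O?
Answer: 2500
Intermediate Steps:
d(P, F) = F
u = 0 (u = (-4 + 4)*(-3) = 0*(-3) = 0)
U(v) = 2*v*(28 + v) (U(v) = (2*v)*(28 + v) = 2*v*(28 + v))
U(u) + (-50)**2 = 2*0*(28 + 0) + (-50)**2 = 2*0*28 + 2500 = 0 + 2500 = 2500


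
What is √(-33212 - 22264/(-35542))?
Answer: 2*I*√2622108028930/17771 ≈ 182.24*I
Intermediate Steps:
√(-33212 - 22264/(-35542)) = √(-33212 - 22264*(-1/35542)) = √(-33212 + 11132/17771) = √(-590199320/17771) = 2*I*√2622108028930/17771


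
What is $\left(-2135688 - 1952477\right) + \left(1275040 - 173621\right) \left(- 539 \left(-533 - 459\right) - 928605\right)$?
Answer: $-433871756388$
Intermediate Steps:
$\left(-2135688 - 1952477\right) + \left(1275040 - 173621\right) \left(- 539 \left(-533 - 459\right) - 928605\right) = -4088165 + 1101419 \left(\left(-539\right) \left(-992\right) - 928605\right) = -4088165 + 1101419 \left(534688 - 928605\right) = -4088165 + 1101419 \left(-393917\right) = -4088165 - 433867668223 = -433871756388$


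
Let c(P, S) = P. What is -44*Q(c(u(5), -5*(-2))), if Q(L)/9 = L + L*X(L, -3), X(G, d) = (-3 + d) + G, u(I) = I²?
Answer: -198000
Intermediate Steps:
X(G, d) = -3 + G + d
Q(L) = 9*L + 9*L*(-6 + L) (Q(L) = 9*(L + L*(-3 + L - 3)) = 9*(L + L*(-6 + L)) = 9*L + 9*L*(-6 + L))
-44*Q(c(u(5), -5*(-2))) = -396*5²*(-5 + 5²) = -396*25*(-5 + 25) = -396*25*20 = -44*4500 = -198000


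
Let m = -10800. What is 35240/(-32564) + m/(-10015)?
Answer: -61870/16306423 ≈ -0.0037942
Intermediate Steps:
35240/(-32564) + m/(-10015) = 35240/(-32564) - 10800/(-10015) = 35240*(-1/32564) - 10800*(-1/10015) = -8810/8141 + 2160/2003 = -61870/16306423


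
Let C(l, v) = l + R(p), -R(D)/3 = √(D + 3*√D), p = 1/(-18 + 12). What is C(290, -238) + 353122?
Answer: 353412 - √(-6 + 18*I*√6)/2 ≈ 3.5341e+5 - 2.5124*I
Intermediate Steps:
p = -⅙ (p = 1/(-6) = -⅙ ≈ -0.16667)
R(D) = -3*√(D + 3*√D)
C(l, v) = l - 3*√(-⅙ + I*√6/2) (C(l, v) = l - 3*√(-⅙ + 3*√(-⅙)) = l - 3*√(-⅙ + 3*(I*√6/6)) = l - 3*√(-⅙ + I*√6/2))
C(290, -238) + 353122 = (290 - √(-6 + 18*I*√6)/2) + 353122 = 353412 - √(-6 + 18*I*√6)/2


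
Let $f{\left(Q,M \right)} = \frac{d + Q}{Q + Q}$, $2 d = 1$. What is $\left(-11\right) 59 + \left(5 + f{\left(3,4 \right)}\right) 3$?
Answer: $- \frac{2529}{4} \approx -632.25$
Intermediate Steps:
$d = \frac{1}{2}$ ($d = \frac{1}{2} \cdot 1 = \frac{1}{2} \approx 0.5$)
$f{\left(Q,M \right)} = \frac{\frac{1}{2} + Q}{2 Q}$ ($f{\left(Q,M \right)} = \frac{\frac{1}{2} + Q}{Q + Q} = \frac{\frac{1}{2} + Q}{2 Q}$)
$\left(-11\right) 59 + \left(5 + f{\left(3,4 \right)}\right) 3 = \left(-11\right) 59 + \left(5 + \frac{1 + 2 \cdot 3}{4 \cdot 3}\right) 3 = -649 + \left(5 + \frac{1}{4} \cdot \frac{1}{3} \left(1 + 6\right)\right) 3 = -649 + \left(5 + \frac{1}{4} \cdot \frac{1}{3} \cdot 7\right) 3 = -649 + \left(5 + \frac{7}{12}\right) 3 = -649 + \frac{67}{12} \cdot 3 = -649 + \frac{67}{4} = - \frac{2529}{4}$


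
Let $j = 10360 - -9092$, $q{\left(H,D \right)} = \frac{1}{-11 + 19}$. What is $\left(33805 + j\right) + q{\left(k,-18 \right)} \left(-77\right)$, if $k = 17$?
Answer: $\frac{425979}{8} \approx 53247.0$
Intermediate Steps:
$q{\left(H,D \right)} = \frac{1}{8}$
$j = 19452$ ($j = 10360 + 9092 = 19452$)
$\left(33805 + j\right) + q{\left(k,-18 \right)} \left(-77\right) = \left(33805 + 19452\right) + \frac{1}{8} \left(-77\right) = 53257 - \frac{77}{8} = \frac{425979}{8}$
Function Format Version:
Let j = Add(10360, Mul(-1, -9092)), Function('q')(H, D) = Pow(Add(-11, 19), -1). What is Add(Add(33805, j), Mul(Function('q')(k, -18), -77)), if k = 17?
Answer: Rational(425979, 8) ≈ 53247.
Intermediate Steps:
Function('q')(H, D) = Rational(1, 8) (Function('q')(H, D) = Pow(8, -1) = Rational(1, 8))
j = 19452 (j = Add(10360, 9092) = 19452)
Add(Add(33805, j), Mul(Function('q')(k, -18), -77)) = Add(Add(33805, 19452), Mul(Rational(1, 8), -77)) = Add(53257, Rational(-77, 8)) = Rational(425979, 8)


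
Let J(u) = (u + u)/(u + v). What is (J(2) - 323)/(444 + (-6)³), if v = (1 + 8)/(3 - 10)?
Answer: -529/380 ≈ -1.3921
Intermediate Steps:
v = -9/7 (v = 9/(-7) = 9*(-⅐) = -9/7 ≈ -1.2857)
J(u) = 2*u/(-9/7 + u) (J(u) = (u + u)/(u - 9/7) = (2*u)/(-9/7 + u) = 2*u/(-9/7 + u))
(J(2) - 323)/(444 + (-6)³) = (14*2/(-9 + 7*2) - 323)/(444 + (-6)³) = (14*2/(-9 + 14) - 323)/(444 - 216) = (14*2/5 - 323)/228 = (14*2*(⅕) - 323)*(1/228) = (28/5 - 323)*(1/228) = -1587/5*1/228 = -529/380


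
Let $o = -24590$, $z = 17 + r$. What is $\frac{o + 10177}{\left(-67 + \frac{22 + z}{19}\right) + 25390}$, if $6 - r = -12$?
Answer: $- \frac{2059}{3618} \approx -0.5691$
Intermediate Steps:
$r = 18$ ($r = 6 - -12 = 6 + 12 = 18$)
$z = 35$ ($z = 17 + 18 = 35$)
$\frac{o + 10177}{\left(-67 + \frac{22 + z}{19}\right) + 25390} = \frac{-24590 + 10177}{\left(-67 + \frac{22 + 35}{19}\right) + 25390} = - \frac{14413}{\left(-67 + 57 \cdot \frac{1}{19}\right) + 25390} = - \frac{14413}{\left(-67 + 3\right) + 25390} = - \frac{14413}{-64 + 25390} = - \frac{14413}{25326} = \left(-14413\right) \frac{1}{25326} = - \frac{2059}{3618}$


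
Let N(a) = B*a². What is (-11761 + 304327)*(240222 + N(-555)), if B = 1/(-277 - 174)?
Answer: 31606518490902/451 ≈ 7.0081e+10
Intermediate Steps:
B = -1/451 (B = 1/(-451) = -1/451 ≈ -0.0022173)
N(a) = -a²/451
(-11761 + 304327)*(240222 + N(-555)) = (-11761 + 304327)*(240222 - 1/451*(-555)²) = 292566*(240222 - 1/451*308025) = 292566*(240222 - 308025/451) = 292566*(108032097/451) = 31606518490902/451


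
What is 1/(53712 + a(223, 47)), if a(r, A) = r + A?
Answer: 1/53982 ≈ 1.8525e-5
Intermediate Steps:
a(r, A) = A + r
1/(53712 + a(223, 47)) = 1/(53712 + (47 + 223)) = 1/(53712 + 270) = 1/53982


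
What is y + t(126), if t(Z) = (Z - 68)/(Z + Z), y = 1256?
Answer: 158285/126 ≈ 1256.2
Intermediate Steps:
t(Z) = (-68 + Z)/(2*Z) (t(Z) = (-68 + Z)/((2*Z)) = (-68 + Z)*(1/(2*Z)) = (-68 + Z)/(2*Z))
y + t(126) = 1256 + (1/2)*(-68 + 126)/126 = 1256 + (1/2)*(1/126)*58 = 1256 + 29/126 = 158285/126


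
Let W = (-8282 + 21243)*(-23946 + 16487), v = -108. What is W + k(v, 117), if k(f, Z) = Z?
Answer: -96675982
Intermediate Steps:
W = -96676099 (W = 12961*(-7459) = -96676099)
W + k(v, 117) = -96676099 + 117 = -96675982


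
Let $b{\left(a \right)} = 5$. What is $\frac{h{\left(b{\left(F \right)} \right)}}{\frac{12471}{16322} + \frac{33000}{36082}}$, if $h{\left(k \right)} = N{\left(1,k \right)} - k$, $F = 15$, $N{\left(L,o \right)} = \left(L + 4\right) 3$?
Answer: $\frac{2944652020}{494302311} \approx 5.9572$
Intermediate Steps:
$N{\left(L,o \right)} = 12 + 3 L$ ($N{\left(L,o \right)} = \left(4 + L\right) 3 = 12 + 3 L$)
$h{\left(k \right)} = 15 - k$ ($h{\left(k \right)} = \left(12 + 3 \cdot 1\right) - k = \left(12 + 3\right) - k = 15 - k$)
$\frac{h{\left(b{\left(F \right)} \right)}}{\frac{12471}{16322} + \frac{33000}{36082}} = \frac{15 - 5}{\frac{12471}{16322} + \frac{33000}{36082}} = \frac{15 - 5}{12471 \cdot \frac{1}{16322} + 33000 \cdot \frac{1}{36082}} = \frac{10}{\frac{12471}{16322} + \frac{16500}{18041}} = \frac{10}{\frac{494302311}{294465202}} = 10 \cdot \frac{294465202}{494302311} = \frac{2944652020}{494302311}$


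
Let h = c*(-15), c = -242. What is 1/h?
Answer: 1/3630 ≈ 0.00027548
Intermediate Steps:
h = 3630 (h = -242*(-15) = 3630)
1/h = 1/3630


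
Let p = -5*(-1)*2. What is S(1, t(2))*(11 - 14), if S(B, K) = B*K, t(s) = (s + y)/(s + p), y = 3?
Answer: -5/4 ≈ -1.2500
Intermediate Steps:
p = 10 (p = 5*2 = 10)
t(s) = (3 + s)/(10 + s) (t(s) = (s + 3)/(s + 10) = (3 + s)/(10 + s))
S(1, t(2))*(11 - 14) = (1*((3 + 2)/(10 + 2)))*(11 - 14) = (1*(5/12))*(-3) = (5/12)*(-3) = -5/4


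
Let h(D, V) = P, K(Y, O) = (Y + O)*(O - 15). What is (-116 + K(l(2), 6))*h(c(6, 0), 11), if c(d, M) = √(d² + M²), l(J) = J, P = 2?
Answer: -376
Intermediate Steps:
c(d, M) = √(M² + d²)
K(Y, O) = (-15 + O)*(O + Y) (K(Y, O) = (O + Y)*(-15 + O) = (-15 + O)*(O + Y))
h(D, V) = 2
(-116 + K(l(2), 6))*h(c(6, 0), 11) = (-116 + (6² - 15*6 - 15*2 + 6*2))*2 = (-116 + (36 - 90 - 30 + 12))*2 = (-116 - 72)*2 = -188*2 = -376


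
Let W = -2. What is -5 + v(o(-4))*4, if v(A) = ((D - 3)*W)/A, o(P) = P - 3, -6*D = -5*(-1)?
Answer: -197/21 ≈ -9.3810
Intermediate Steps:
D = -5/6 (D = -(-5)*(-1)/6 = -1/6*5 = -5/6 ≈ -0.83333)
o(P) = -3 + P
v(A) = 23/(3*A) (v(A) = ((-5/6 - 3)*(-2))/A = (-23/6*(-2))/A = 23/(3*A))
-5 + v(o(-4))*4 = -5 + (23/(3*(-3 - 4)))*4 = -5 + ((23/3)/(-7))*4 = -5 + ((23/3)*(-1/7))*4 = -5 - 23/21*4 = -5 - 92/21 = -197/21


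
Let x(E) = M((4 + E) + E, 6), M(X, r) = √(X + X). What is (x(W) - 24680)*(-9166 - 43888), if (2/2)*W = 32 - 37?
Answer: 1309372720 - 106108*I*√3 ≈ 1.3094e+9 - 1.8378e+5*I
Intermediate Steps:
W = -5 (W = 32 - 37 = -5)
M(X, r) = √2*√X (M(X, r) = √(2*X) = √2*√X)
x(E) = √2*√(4 + 2*E) (x(E) = √2*√((4 + E) + E) = √2*√(4 + 2*E))
(x(W) - 24680)*(-9166 - 43888) = (2*√(2 - 5) - 24680)*(-9166 - 43888) = (2*√(-3) - 24680)*(-53054) = (2*(I*√3) - 24680)*(-53054) = (2*I*√3 - 24680)*(-53054) = (-24680 + 2*I*√3)*(-53054) = 1309372720 - 106108*I*√3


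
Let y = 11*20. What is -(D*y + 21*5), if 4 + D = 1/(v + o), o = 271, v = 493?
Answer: 147970/191 ≈ 774.71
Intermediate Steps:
y = 220
D = -3055/764 (D = -4 + 1/(493 + 271) = -4 + 1/764 = -3055/764 ≈ -3.9987)
-(D*y + 21*5) = -(-3055/764*220 + 21*5) = -(-168025/191 + 105) = -1*(-147970/191) = 147970/191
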